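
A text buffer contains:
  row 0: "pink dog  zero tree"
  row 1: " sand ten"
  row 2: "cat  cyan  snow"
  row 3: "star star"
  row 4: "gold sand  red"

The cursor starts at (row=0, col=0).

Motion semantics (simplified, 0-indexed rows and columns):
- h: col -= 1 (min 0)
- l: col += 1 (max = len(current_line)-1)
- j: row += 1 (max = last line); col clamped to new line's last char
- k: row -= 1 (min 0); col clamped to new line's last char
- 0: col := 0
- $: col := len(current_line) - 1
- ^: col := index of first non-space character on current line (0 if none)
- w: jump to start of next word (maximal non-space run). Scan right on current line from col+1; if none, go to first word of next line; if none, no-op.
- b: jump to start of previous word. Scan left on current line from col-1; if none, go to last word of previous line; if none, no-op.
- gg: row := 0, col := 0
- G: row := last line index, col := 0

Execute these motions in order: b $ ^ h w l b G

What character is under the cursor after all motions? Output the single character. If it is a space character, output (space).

After 1 (b): row=0 col=0 char='p'
After 2 ($): row=0 col=18 char='e'
After 3 (^): row=0 col=0 char='p'
After 4 (h): row=0 col=0 char='p'
After 5 (w): row=0 col=5 char='d'
After 6 (l): row=0 col=6 char='o'
After 7 (b): row=0 col=5 char='d'
After 8 (G): row=4 col=0 char='g'

Answer: g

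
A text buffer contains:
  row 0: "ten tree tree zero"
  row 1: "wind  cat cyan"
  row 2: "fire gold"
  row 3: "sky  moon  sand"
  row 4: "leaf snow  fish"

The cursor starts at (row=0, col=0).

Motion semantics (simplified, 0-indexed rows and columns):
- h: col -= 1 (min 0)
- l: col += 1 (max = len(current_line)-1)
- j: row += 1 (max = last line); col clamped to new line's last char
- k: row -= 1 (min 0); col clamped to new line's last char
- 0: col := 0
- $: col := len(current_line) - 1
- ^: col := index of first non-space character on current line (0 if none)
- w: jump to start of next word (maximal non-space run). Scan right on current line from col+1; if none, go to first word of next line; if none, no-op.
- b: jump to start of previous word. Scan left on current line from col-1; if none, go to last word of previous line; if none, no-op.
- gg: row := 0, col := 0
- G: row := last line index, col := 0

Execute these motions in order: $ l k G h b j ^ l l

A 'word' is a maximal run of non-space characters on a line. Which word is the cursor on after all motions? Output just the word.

After 1 ($): row=0 col=17 char='o'
After 2 (l): row=0 col=17 char='o'
After 3 (k): row=0 col=17 char='o'
After 4 (G): row=4 col=0 char='l'
After 5 (h): row=4 col=0 char='l'
After 6 (b): row=3 col=11 char='s'
After 7 (j): row=4 col=11 char='f'
After 8 (^): row=4 col=0 char='l'
After 9 (l): row=4 col=1 char='e'
After 10 (l): row=4 col=2 char='a'

Answer: leaf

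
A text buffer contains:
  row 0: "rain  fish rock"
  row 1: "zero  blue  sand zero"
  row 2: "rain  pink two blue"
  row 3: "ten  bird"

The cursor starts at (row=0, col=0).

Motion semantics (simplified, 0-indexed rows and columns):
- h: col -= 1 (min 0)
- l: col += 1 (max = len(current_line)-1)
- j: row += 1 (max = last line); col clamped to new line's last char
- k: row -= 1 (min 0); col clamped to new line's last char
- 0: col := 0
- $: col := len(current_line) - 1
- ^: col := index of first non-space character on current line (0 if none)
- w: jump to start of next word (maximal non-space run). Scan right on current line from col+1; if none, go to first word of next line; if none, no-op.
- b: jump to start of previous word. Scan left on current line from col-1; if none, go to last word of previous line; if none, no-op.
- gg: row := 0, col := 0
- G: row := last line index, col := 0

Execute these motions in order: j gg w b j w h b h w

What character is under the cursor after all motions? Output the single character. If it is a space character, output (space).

After 1 (j): row=1 col=0 char='z'
After 2 (gg): row=0 col=0 char='r'
After 3 (w): row=0 col=6 char='f'
After 4 (b): row=0 col=0 char='r'
After 5 (j): row=1 col=0 char='z'
After 6 (w): row=1 col=6 char='b'
After 7 (h): row=1 col=5 char='_'
After 8 (b): row=1 col=0 char='z'
After 9 (h): row=1 col=0 char='z'
After 10 (w): row=1 col=6 char='b'

Answer: b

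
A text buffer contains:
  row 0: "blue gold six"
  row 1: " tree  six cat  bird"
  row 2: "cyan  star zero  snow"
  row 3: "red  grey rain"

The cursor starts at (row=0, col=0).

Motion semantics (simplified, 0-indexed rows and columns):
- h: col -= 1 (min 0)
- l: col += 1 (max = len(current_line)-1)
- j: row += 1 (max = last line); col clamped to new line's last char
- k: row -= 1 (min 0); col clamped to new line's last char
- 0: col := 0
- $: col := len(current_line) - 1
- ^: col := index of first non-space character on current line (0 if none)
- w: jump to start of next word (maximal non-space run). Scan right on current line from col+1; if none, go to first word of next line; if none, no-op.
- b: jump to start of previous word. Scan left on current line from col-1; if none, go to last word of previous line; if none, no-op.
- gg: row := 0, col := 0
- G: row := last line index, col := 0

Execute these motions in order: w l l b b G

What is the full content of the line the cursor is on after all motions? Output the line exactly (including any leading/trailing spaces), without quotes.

After 1 (w): row=0 col=5 char='g'
After 2 (l): row=0 col=6 char='o'
After 3 (l): row=0 col=7 char='l'
After 4 (b): row=0 col=5 char='g'
After 5 (b): row=0 col=0 char='b'
After 6 (G): row=3 col=0 char='r'

Answer: red  grey rain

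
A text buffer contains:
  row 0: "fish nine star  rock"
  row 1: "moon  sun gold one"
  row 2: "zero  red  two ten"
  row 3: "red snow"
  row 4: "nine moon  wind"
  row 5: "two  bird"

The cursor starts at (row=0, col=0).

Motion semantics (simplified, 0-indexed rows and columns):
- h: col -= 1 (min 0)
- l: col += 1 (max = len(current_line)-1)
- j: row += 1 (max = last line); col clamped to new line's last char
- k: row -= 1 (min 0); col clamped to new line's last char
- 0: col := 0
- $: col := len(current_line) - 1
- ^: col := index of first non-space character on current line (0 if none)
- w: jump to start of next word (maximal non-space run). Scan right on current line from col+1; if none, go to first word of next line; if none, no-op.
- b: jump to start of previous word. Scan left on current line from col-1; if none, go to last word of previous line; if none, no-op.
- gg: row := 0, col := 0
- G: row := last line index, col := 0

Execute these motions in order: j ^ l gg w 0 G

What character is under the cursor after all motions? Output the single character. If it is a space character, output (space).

Answer: t

Derivation:
After 1 (j): row=1 col=0 char='m'
After 2 (^): row=1 col=0 char='m'
After 3 (l): row=1 col=1 char='o'
After 4 (gg): row=0 col=0 char='f'
After 5 (w): row=0 col=5 char='n'
After 6 (0): row=0 col=0 char='f'
After 7 (G): row=5 col=0 char='t'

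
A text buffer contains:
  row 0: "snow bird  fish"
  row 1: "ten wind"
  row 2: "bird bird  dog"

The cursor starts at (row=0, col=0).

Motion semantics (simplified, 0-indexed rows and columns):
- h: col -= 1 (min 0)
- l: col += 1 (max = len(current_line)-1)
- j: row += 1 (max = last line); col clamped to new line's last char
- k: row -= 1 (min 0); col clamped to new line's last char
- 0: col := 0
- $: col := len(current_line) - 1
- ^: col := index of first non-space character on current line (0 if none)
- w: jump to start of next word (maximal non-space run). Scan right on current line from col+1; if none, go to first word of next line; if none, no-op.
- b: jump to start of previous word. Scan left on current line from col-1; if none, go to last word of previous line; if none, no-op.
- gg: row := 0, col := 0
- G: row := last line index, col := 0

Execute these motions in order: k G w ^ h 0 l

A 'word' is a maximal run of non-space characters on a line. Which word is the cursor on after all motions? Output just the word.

After 1 (k): row=0 col=0 char='s'
After 2 (G): row=2 col=0 char='b'
After 3 (w): row=2 col=5 char='b'
After 4 (^): row=2 col=0 char='b'
After 5 (h): row=2 col=0 char='b'
After 6 (0): row=2 col=0 char='b'
After 7 (l): row=2 col=1 char='i'

Answer: bird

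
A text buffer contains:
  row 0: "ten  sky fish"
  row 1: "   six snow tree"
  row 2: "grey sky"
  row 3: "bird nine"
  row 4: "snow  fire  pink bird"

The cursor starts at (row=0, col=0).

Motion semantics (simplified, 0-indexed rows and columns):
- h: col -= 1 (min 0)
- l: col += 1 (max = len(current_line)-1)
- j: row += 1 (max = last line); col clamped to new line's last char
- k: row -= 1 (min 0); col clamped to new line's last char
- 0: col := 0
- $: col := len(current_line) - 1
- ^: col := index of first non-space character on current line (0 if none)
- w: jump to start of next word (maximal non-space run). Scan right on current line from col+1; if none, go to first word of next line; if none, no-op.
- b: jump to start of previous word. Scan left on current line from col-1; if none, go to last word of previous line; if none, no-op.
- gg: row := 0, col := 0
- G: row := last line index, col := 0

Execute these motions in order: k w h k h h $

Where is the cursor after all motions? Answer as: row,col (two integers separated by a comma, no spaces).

Answer: 0,12

Derivation:
After 1 (k): row=0 col=0 char='t'
After 2 (w): row=0 col=5 char='s'
After 3 (h): row=0 col=4 char='_'
After 4 (k): row=0 col=4 char='_'
After 5 (h): row=0 col=3 char='_'
After 6 (h): row=0 col=2 char='n'
After 7 ($): row=0 col=12 char='h'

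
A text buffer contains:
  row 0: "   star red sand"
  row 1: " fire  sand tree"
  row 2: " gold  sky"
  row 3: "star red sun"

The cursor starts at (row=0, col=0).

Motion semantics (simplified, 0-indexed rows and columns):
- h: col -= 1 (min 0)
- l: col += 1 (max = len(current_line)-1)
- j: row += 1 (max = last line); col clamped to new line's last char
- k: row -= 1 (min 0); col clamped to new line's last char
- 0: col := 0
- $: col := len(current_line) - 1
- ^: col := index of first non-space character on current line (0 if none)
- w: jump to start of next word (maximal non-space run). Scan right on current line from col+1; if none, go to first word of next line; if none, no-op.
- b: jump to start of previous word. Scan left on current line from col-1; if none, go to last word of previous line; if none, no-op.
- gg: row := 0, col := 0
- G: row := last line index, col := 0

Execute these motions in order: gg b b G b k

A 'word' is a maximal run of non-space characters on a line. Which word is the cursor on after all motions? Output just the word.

Answer: sand

Derivation:
After 1 (gg): row=0 col=0 char='_'
After 2 (b): row=0 col=0 char='_'
After 3 (b): row=0 col=0 char='_'
After 4 (G): row=3 col=0 char='s'
After 5 (b): row=2 col=7 char='s'
After 6 (k): row=1 col=7 char='s'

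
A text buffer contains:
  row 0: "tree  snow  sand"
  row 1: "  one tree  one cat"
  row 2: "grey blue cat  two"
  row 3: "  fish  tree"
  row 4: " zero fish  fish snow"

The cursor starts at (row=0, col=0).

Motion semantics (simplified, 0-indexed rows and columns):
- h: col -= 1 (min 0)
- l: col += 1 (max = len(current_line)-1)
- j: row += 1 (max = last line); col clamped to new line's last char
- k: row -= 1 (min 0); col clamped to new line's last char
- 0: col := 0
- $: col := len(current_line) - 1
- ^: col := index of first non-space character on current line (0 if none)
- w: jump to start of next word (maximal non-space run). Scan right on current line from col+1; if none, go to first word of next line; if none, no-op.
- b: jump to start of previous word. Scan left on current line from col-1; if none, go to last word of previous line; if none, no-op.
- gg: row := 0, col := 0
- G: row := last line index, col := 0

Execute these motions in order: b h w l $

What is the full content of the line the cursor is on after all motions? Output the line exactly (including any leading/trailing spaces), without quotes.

Answer: tree  snow  sand

Derivation:
After 1 (b): row=0 col=0 char='t'
After 2 (h): row=0 col=0 char='t'
After 3 (w): row=0 col=6 char='s'
After 4 (l): row=0 col=7 char='n'
After 5 ($): row=0 col=15 char='d'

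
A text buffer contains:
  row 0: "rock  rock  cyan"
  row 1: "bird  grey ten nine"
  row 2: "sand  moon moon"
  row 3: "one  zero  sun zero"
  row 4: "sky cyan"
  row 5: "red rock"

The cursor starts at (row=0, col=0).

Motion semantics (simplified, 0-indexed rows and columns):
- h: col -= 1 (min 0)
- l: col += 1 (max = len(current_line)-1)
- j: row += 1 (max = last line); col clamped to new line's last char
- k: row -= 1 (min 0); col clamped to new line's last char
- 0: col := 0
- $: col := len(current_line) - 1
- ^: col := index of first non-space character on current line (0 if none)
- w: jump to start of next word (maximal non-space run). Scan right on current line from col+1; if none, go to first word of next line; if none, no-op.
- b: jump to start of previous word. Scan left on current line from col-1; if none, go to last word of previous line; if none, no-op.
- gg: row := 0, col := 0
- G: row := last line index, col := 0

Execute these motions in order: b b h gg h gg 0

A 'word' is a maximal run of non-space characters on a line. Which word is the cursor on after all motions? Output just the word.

After 1 (b): row=0 col=0 char='r'
After 2 (b): row=0 col=0 char='r'
After 3 (h): row=0 col=0 char='r'
After 4 (gg): row=0 col=0 char='r'
After 5 (h): row=0 col=0 char='r'
After 6 (gg): row=0 col=0 char='r'
After 7 (0): row=0 col=0 char='r'

Answer: rock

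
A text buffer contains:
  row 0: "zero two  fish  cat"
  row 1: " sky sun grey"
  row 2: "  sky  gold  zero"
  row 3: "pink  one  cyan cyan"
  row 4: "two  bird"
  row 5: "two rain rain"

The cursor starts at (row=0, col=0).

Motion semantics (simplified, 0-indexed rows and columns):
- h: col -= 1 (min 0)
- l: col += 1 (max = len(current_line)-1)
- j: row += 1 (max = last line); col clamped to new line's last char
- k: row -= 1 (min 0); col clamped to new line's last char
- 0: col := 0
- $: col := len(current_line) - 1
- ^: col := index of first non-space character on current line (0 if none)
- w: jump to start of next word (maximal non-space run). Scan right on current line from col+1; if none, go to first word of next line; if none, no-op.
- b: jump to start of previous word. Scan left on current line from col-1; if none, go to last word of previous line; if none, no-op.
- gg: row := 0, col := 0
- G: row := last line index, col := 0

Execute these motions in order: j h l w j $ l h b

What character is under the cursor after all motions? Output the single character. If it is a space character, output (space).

Answer: z

Derivation:
After 1 (j): row=1 col=0 char='_'
After 2 (h): row=1 col=0 char='_'
After 3 (l): row=1 col=1 char='s'
After 4 (w): row=1 col=5 char='s'
After 5 (j): row=2 col=5 char='_'
After 6 ($): row=2 col=16 char='o'
After 7 (l): row=2 col=16 char='o'
After 8 (h): row=2 col=15 char='r'
After 9 (b): row=2 col=13 char='z'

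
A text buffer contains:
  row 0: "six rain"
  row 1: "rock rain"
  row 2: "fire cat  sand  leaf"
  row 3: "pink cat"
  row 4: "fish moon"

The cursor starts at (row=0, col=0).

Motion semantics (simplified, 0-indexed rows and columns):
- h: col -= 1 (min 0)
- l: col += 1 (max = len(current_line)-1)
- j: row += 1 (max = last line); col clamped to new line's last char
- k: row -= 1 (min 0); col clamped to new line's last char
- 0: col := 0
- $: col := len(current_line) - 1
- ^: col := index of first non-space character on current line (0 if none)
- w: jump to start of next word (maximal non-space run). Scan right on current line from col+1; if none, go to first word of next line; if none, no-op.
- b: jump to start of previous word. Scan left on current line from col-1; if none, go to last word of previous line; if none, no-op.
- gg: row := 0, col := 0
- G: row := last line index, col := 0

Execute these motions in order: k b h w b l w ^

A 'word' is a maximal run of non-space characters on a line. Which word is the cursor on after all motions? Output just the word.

After 1 (k): row=0 col=0 char='s'
After 2 (b): row=0 col=0 char='s'
After 3 (h): row=0 col=0 char='s'
After 4 (w): row=0 col=4 char='r'
After 5 (b): row=0 col=0 char='s'
After 6 (l): row=0 col=1 char='i'
After 7 (w): row=0 col=4 char='r'
After 8 (^): row=0 col=0 char='s'

Answer: six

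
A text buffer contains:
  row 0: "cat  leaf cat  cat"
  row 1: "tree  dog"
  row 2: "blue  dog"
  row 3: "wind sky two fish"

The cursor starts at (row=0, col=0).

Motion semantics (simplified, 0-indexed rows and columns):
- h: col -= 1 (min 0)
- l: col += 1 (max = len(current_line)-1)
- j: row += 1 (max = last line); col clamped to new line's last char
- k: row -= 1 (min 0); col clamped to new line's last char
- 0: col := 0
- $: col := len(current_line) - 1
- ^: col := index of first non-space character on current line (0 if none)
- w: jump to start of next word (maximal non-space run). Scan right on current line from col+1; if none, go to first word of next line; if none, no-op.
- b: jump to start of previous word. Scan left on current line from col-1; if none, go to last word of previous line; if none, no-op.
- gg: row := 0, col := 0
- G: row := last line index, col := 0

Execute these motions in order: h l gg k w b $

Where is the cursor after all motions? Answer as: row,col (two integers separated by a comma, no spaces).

Answer: 0,17

Derivation:
After 1 (h): row=0 col=0 char='c'
After 2 (l): row=0 col=1 char='a'
After 3 (gg): row=0 col=0 char='c'
After 4 (k): row=0 col=0 char='c'
After 5 (w): row=0 col=5 char='l'
After 6 (b): row=0 col=0 char='c'
After 7 ($): row=0 col=17 char='t'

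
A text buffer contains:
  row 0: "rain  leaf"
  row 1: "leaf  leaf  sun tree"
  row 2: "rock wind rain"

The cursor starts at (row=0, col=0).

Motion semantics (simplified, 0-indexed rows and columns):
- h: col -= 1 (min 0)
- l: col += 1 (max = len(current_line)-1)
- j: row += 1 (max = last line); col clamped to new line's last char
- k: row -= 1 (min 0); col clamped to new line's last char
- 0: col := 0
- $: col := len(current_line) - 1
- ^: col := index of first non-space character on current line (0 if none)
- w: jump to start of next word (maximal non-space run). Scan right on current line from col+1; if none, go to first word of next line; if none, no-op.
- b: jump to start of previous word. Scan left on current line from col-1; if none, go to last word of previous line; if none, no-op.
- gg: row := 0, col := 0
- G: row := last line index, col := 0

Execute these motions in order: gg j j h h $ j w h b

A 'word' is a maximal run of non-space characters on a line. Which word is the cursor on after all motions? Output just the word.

Answer: rain

Derivation:
After 1 (gg): row=0 col=0 char='r'
After 2 (j): row=1 col=0 char='l'
After 3 (j): row=2 col=0 char='r'
After 4 (h): row=2 col=0 char='r'
After 5 (h): row=2 col=0 char='r'
After 6 ($): row=2 col=13 char='n'
After 7 (j): row=2 col=13 char='n'
After 8 (w): row=2 col=13 char='n'
After 9 (h): row=2 col=12 char='i'
After 10 (b): row=2 col=10 char='r'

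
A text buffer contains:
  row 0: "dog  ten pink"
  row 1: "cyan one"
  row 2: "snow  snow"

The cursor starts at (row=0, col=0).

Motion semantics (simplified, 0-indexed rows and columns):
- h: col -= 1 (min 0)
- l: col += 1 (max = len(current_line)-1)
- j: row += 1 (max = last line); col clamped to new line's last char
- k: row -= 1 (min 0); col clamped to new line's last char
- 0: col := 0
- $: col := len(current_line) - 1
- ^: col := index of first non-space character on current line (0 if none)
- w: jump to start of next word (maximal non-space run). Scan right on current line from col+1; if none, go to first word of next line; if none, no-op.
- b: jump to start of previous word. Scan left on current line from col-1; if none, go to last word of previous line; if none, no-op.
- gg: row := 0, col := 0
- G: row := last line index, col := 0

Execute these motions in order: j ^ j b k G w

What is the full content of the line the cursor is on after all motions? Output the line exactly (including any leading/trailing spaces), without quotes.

After 1 (j): row=1 col=0 char='c'
After 2 (^): row=1 col=0 char='c'
After 3 (j): row=2 col=0 char='s'
After 4 (b): row=1 col=5 char='o'
After 5 (k): row=0 col=5 char='t'
After 6 (G): row=2 col=0 char='s'
After 7 (w): row=2 col=6 char='s'

Answer: snow  snow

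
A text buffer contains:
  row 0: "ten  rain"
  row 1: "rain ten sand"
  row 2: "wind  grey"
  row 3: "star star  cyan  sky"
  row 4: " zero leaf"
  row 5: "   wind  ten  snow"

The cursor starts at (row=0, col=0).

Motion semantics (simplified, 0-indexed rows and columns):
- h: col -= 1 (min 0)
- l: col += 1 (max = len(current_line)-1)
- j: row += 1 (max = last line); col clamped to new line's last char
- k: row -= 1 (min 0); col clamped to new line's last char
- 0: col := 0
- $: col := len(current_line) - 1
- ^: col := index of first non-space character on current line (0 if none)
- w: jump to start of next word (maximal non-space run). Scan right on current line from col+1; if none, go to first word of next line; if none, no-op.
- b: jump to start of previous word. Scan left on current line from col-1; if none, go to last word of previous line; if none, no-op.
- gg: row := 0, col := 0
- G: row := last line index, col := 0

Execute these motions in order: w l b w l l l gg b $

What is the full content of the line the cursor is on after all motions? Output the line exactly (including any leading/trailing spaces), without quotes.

After 1 (w): row=0 col=5 char='r'
After 2 (l): row=0 col=6 char='a'
After 3 (b): row=0 col=5 char='r'
After 4 (w): row=1 col=0 char='r'
After 5 (l): row=1 col=1 char='a'
After 6 (l): row=1 col=2 char='i'
After 7 (l): row=1 col=3 char='n'
After 8 (gg): row=0 col=0 char='t'
After 9 (b): row=0 col=0 char='t'
After 10 ($): row=0 col=8 char='n'

Answer: ten  rain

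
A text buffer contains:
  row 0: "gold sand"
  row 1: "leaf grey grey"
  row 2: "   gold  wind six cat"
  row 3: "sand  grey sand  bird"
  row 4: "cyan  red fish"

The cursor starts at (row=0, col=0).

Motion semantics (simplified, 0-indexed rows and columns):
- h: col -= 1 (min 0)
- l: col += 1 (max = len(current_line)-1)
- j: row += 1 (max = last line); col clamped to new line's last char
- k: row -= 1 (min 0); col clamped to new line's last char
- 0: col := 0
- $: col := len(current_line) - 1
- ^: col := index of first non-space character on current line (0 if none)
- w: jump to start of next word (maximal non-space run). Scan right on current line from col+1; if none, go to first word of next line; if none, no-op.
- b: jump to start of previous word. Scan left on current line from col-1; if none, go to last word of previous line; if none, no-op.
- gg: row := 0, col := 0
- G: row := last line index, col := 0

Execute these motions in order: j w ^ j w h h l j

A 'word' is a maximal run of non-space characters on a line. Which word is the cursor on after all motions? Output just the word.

After 1 (j): row=1 col=0 char='l'
After 2 (w): row=1 col=5 char='g'
After 3 (^): row=1 col=0 char='l'
After 4 (j): row=2 col=0 char='_'
After 5 (w): row=2 col=3 char='g'
After 6 (h): row=2 col=2 char='_'
After 7 (h): row=2 col=1 char='_'
After 8 (l): row=2 col=2 char='_'
After 9 (j): row=3 col=2 char='n'

Answer: sand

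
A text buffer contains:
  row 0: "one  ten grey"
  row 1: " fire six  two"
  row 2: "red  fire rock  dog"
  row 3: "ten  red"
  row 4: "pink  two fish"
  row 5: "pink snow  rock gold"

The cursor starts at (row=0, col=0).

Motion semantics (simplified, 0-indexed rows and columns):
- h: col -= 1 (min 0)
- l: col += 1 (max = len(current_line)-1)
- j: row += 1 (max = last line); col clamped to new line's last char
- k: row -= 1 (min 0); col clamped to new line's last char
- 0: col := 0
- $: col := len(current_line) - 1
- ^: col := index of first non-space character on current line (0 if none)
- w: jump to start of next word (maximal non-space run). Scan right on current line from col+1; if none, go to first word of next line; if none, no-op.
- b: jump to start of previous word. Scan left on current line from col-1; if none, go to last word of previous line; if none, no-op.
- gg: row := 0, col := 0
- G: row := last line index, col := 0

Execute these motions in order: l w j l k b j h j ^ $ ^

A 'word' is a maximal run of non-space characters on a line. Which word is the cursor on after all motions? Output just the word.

Answer: red

Derivation:
After 1 (l): row=0 col=1 char='n'
After 2 (w): row=0 col=5 char='t'
After 3 (j): row=1 col=5 char='_'
After 4 (l): row=1 col=6 char='s'
After 5 (k): row=0 col=6 char='e'
After 6 (b): row=0 col=5 char='t'
After 7 (j): row=1 col=5 char='_'
After 8 (h): row=1 col=4 char='e'
After 9 (j): row=2 col=4 char='_'
After 10 (^): row=2 col=0 char='r'
After 11 ($): row=2 col=18 char='g'
After 12 (^): row=2 col=0 char='r'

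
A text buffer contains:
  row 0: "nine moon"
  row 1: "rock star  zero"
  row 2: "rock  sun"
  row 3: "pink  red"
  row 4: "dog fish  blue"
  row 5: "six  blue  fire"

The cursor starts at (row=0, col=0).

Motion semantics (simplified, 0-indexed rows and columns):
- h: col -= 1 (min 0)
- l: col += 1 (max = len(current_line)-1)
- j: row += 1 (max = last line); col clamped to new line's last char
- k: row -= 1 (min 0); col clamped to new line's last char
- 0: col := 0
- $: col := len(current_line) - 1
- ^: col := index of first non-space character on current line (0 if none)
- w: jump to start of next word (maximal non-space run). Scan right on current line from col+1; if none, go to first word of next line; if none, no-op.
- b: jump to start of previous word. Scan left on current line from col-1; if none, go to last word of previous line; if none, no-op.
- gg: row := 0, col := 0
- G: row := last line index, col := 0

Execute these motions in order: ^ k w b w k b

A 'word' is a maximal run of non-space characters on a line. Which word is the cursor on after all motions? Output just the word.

After 1 (^): row=0 col=0 char='n'
After 2 (k): row=0 col=0 char='n'
After 3 (w): row=0 col=5 char='m'
After 4 (b): row=0 col=0 char='n'
After 5 (w): row=0 col=5 char='m'
After 6 (k): row=0 col=5 char='m'
After 7 (b): row=0 col=0 char='n'

Answer: nine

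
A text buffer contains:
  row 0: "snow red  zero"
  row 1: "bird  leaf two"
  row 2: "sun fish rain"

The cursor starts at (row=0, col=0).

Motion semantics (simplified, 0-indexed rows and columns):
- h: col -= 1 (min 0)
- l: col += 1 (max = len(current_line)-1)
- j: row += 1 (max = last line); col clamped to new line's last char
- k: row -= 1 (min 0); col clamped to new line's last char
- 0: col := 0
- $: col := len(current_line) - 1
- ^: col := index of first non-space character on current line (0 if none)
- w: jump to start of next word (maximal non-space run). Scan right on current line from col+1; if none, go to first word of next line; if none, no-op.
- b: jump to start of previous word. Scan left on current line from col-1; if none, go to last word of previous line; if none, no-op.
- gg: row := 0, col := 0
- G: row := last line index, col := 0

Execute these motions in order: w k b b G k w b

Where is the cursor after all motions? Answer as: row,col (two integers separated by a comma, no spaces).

After 1 (w): row=0 col=5 char='r'
After 2 (k): row=0 col=5 char='r'
After 3 (b): row=0 col=0 char='s'
After 4 (b): row=0 col=0 char='s'
After 5 (G): row=2 col=0 char='s'
After 6 (k): row=1 col=0 char='b'
After 7 (w): row=1 col=6 char='l'
After 8 (b): row=1 col=0 char='b'

Answer: 1,0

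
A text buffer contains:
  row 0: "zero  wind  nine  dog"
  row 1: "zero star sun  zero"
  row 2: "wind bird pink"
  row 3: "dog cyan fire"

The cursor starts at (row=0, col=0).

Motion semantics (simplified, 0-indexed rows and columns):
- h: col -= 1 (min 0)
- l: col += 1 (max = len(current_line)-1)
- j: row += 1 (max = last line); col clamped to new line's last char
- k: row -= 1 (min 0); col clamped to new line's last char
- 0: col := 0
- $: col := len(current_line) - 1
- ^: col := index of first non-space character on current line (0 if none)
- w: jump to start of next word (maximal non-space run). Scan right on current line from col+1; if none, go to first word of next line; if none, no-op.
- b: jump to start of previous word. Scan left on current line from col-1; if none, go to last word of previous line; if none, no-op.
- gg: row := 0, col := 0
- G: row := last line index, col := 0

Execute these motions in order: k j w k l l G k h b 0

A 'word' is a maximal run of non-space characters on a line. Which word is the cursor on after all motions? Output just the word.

Answer: zero

Derivation:
After 1 (k): row=0 col=0 char='z'
After 2 (j): row=1 col=0 char='z'
After 3 (w): row=1 col=5 char='s'
After 4 (k): row=0 col=5 char='_'
After 5 (l): row=0 col=6 char='w'
After 6 (l): row=0 col=7 char='i'
After 7 (G): row=3 col=0 char='d'
After 8 (k): row=2 col=0 char='w'
After 9 (h): row=2 col=0 char='w'
After 10 (b): row=1 col=15 char='z'
After 11 (0): row=1 col=0 char='z'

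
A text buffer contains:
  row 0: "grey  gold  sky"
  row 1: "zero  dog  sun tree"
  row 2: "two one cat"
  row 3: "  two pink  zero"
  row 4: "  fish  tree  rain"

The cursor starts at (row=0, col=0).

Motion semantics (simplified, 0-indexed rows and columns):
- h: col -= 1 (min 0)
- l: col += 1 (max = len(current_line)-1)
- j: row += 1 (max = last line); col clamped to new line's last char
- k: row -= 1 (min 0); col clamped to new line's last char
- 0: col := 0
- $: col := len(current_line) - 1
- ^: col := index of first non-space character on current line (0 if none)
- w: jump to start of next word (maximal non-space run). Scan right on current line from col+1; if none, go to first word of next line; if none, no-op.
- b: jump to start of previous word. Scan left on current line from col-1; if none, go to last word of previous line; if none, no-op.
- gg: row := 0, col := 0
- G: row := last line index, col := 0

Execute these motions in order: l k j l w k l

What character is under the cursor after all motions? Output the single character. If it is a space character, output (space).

After 1 (l): row=0 col=1 char='r'
After 2 (k): row=0 col=1 char='r'
After 3 (j): row=1 col=1 char='e'
After 4 (l): row=1 col=2 char='r'
After 5 (w): row=1 col=6 char='d'
After 6 (k): row=0 col=6 char='g'
After 7 (l): row=0 col=7 char='o'

Answer: o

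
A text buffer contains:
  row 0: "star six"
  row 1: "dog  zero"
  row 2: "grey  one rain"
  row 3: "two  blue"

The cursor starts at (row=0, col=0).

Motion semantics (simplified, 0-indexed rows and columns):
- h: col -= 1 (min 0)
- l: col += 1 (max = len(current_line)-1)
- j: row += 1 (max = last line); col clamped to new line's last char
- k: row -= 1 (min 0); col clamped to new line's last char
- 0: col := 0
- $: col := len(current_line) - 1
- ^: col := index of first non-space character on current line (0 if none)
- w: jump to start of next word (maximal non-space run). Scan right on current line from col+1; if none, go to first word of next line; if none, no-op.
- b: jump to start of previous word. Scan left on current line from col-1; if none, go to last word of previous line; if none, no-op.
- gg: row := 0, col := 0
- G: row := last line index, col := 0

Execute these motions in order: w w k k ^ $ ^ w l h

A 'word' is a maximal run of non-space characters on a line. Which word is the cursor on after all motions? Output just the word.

After 1 (w): row=0 col=5 char='s'
After 2 (w): row=1 col=0 char='d'
After 3 (k): row=0 col=0 char='s'
After 4 (k): row=0 col=0 char='s'
After 5 (^): row=0 col=0 char='s'
After 6 ($): row=0 col=7 char='x'
After 7 (^): row=0 col=0 char='s'
After 8 (w): row=0 col=5 char='s'
After 9 (l): row=0 col=6 char='i'
After 10 (h): row=0 col=5 char='s'

Answer: six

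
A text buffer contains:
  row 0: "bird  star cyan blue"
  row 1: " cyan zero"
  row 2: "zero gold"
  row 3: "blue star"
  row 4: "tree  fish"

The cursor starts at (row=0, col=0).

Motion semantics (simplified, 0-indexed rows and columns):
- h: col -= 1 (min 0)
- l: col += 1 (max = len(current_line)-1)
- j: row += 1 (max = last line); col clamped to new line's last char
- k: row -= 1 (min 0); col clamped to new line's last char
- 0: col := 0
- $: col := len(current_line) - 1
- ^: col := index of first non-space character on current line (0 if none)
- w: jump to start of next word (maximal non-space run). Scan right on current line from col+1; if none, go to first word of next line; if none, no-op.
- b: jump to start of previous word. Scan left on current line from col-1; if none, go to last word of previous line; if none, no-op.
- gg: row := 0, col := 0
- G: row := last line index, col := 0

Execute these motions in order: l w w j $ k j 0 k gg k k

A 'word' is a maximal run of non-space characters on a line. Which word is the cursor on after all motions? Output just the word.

After 1 (l): row=0 col=1 char='i'
After 2 (w): row=0 col=6 char='s'
After 3 (w): row=0 col=11 char='c'
After 4 (j): row=1 col=9 char='o'
After 5 ($): row=1 col=9 char='o'
After 6 (k): row=0 col=9 char='r'
After 7 (j): row=1 col=9 char='o'
After 8 (0): row=1 col=0 char='_'
After 9 (k): row=0 col=0 char='b'
After 10 (gg): row=0 col=0 char='b'
After 11 (k): row=0 col=0 char='b'
After 12 (k): row=0 col=0 char='b'

Answer: bird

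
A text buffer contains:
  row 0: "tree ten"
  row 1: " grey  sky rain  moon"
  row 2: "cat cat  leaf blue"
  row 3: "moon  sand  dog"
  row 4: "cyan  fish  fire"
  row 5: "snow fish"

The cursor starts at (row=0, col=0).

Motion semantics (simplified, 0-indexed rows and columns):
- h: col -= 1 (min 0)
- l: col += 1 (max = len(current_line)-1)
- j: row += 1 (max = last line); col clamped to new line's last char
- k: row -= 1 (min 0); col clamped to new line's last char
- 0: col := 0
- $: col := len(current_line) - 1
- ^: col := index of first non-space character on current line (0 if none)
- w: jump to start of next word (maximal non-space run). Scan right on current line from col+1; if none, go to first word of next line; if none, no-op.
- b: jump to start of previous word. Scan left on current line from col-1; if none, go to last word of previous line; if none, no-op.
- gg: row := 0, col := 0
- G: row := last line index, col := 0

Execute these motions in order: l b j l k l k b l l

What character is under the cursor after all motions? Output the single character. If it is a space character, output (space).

After 1 (l): row=0 col=1 char='r'
After 2 (b): row=0 col=0 char='t'
After 3 (j): row=1 col=0 char='_'
After 4 (l): row=1 col=1 char='g'
After 5 (k): row=0 col=1 char='r'
After 6 (l): row=0 col=2 char='e'
After 7 (k): row=0 col=2 char='e'
After 8 (b): row=0 col=0 char='t'
After 9 (l): row=0 col=1 char='r'
After 10 (l): row=0 col=2 char='e'

Answer: e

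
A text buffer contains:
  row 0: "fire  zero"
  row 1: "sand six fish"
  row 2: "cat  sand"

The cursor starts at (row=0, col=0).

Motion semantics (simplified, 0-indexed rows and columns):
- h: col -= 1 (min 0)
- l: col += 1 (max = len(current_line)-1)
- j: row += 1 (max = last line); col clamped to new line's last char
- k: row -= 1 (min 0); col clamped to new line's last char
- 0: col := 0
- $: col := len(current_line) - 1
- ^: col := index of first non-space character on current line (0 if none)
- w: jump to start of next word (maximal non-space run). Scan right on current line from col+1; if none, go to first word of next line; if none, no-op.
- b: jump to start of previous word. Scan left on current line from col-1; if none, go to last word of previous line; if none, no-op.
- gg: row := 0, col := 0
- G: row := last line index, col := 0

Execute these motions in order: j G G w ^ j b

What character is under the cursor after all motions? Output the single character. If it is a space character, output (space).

Answer: f

Derivation:
After 1 (j): row=1 col=0 char='s'
After 2 (G): row=2 col=0 char='c'
After 3 (G): row=2 col=0 char='c'
After 4 (w): row=2 col=5 char='s'
After 5 (^): row=2 col=0 char='c'
After 6 (j): row=2 col=0 char='c'
After 7 (b): row=1 col=9 char='f'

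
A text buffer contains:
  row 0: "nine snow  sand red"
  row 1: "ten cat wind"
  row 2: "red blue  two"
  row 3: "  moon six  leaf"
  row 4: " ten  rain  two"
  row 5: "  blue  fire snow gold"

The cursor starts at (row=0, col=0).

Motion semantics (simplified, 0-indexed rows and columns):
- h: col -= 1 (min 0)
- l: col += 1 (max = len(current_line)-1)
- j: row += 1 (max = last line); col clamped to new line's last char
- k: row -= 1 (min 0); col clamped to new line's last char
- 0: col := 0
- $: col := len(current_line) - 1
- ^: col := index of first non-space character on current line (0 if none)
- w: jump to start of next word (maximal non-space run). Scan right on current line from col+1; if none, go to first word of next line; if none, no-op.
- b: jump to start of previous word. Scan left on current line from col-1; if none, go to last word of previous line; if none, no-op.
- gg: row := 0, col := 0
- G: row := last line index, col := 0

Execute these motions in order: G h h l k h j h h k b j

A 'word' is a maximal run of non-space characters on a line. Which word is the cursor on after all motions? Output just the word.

After 1 (G): row=5 col=0 char='_'
After 2 (h): row=5 col=0 char='_'
After 3 (h): row=5 col=0 char='_'
After 4 (l): row=5 col=1 char='_'
After 5 (k): row=4 col=1 char='t'
After 6 (h): row=4 col=0 char='_'
After 7 (j): row=5 col=0 char='_'
After 8 (h): row=5 col=0 char='_'
After 9 (h): row=5 col=0 char='_'
After 10 (k): row=4 col=0 char='_'
After 11 (b): row=3 col=12 char='l'
After 12 (j): row=4 col=12 char='t'

Answer: two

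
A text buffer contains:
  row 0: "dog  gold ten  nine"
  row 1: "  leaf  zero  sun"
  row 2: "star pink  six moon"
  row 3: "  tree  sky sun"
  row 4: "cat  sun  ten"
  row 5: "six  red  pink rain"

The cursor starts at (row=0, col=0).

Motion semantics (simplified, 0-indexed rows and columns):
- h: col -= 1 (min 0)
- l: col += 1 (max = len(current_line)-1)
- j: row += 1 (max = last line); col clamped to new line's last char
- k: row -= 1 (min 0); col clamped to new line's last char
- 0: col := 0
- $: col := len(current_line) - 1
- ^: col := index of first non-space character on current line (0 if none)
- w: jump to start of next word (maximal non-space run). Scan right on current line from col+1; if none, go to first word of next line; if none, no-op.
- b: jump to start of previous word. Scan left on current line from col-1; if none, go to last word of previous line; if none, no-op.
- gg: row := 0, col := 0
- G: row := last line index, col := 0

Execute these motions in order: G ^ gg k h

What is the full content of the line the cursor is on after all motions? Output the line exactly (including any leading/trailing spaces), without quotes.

After 1 (G): row=5 col=0 char='s'
After 2 (^): row=5 col=0 char='s'
After 3 (gg): row=0 col=0 char='d'
After 4 (k): row=0 col=0 char='d'
After 5 (h): row=0 col=0 char='d'

Answer: dog  gold ten  nine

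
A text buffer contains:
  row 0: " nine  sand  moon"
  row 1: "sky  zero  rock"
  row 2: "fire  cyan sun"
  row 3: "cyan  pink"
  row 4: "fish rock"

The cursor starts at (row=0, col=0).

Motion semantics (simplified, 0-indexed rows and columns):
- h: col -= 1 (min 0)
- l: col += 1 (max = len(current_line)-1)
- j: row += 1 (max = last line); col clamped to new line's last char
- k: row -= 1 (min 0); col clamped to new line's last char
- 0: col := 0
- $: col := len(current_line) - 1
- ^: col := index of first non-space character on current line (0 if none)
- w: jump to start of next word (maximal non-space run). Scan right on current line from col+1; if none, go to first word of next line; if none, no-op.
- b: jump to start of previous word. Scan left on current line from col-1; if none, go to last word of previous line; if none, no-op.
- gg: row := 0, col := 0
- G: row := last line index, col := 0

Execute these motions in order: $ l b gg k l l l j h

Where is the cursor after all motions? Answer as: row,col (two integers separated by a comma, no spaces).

After 1 ($): row=0 col=16 char='n'
After 2 (l): row=0 col=16 char='n'
After 3 (b): row=0 col=13 char='m'
After 4 (gg): row=0 col=0 char='_'
After 5 (k): row=0 col=0 char='_'
After 6 (l): row=0 col=1 char='n'
After 7 (l): row=0 col=2 char='i'
After 8 (l): row=0 col=3 char='n'
After 9 (j): row=1 col=3 char='_'
After 10 (h): row=1 col=2 char='y'

Answer: 1,2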